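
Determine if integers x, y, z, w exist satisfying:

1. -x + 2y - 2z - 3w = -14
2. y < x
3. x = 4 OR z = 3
Yes

Take x = 4, y = 3, z = 2, w = 4. Substituting into each constraint:
  (1) (-4) + 2(3) - 2(2) - 3(4) = -14 ✓
  (2) 3 < 4 ✓
  (3) x = 4, target 4 ✓ (first branch holds)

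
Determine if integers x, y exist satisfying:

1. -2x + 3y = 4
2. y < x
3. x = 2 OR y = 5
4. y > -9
No

A contradictory subset is {-2x + 3y = 4, y < x, x = 2 OR y = 5}. No integer assignment can satisfy these jointly:

  - -2x + 3y = 4: is a linear equation tying the variables together
  - y < x: bounds one variable relative to another variable
  - x = 2 OR y = 5: forces a choice: either x = 2 or y = 5

Split on the disjunction (x = 2 OR y = 5):
  • If x = 2: with x = 2, every remaining term of the linear equation is divisible by 3, so the left side is ≡ 0 (mod 3); but the right side 8 ≡ 2 (mod 3). No integers can satisfy it.
  • If y = 5: with y = 5, every remaining term of the linear equation is divisible by 2, so the left side is ≡ 0 (mod 2); but the right side -11 ≡ 1 (mod 2). No integers can satisfy it.
Both branches are infeasible, so the system has no integer solution.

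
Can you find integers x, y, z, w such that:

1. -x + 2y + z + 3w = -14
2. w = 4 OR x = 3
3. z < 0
Yes

Take x = 0, y = 0, z = -26, w = 4. Substituting into each constraint:
  (1) 0 + 2(0) + (-26) + 3(4) = -14 ✓
  (2) w = 4, target 4 ✓ (first branch holds)
  (3) -26 < 0 ✓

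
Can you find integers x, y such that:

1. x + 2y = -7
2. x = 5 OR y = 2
Yes

Take x = 5, y = -6. Substituting into each constraint:
  (1) 5 + 2(-6) = -7 ✓
  (2) x = 5, target 5 ✓ (first branch holds)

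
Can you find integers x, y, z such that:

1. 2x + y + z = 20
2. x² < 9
Yes

Take x = 0, y = 0, z = 20. Substituting into each constraint:
  (1) 2(0) + 0 + 20 = 20 ✓
  (2) x² = (0)² = 0, and 0 < 9 ✓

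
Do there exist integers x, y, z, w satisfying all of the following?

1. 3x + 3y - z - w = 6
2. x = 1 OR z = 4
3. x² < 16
Yes

Take x = 0, y = 0, z = 4, w = -10. Substituting into each constraint:
  (1) 3(0) + 3(0) + (-4) + 10 = 6 ✓
  (2) z = 4, target 4 ✓ (second branch holds)
  (3) x² = (0)² = 0, and 0 < 16 ✓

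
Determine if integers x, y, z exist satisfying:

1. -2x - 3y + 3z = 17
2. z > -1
Yes

Take x = 2, y = -7, z = 0. Substituting into each constraint:
  (1) -2(2) - 3(-7) + 3(0) = 17 ✓
  (2) 0 > -1 ✓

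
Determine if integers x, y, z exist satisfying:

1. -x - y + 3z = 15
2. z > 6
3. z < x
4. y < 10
Yes

Take x = 8, y = -2, z = 7. Substituting into each constraint:
  (1) (-8) + 2 + 3(7) = 15 ✓
  (2) 7 > 6 ✓
  (3) 7 < 8 ✓
  (4) -2 < 10 ✓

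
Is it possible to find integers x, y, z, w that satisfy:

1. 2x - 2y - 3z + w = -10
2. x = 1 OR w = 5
Yes

Take x = 1, y = 0, z = 4, w = 0. Substituting into each constraint:
  (1) 2(1) - 2(0) - 3(4) + 0 = -10 ✓
  (2) x = 1, target 1 ✓ (first branch holds)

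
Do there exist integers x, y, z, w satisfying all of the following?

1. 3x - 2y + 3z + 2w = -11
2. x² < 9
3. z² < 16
Yes

Take x = 0, y = 0, z = 1, w = -7. Substituting into each constraint:
  (1) 3(0) - 2(0) + 3(1) + 2(-7) = -11 ✓
  (2) x² = (0)² = 0, and 0 < 9 ✓
  (3) z² = (1)² = 1, and 1 < 16 ✓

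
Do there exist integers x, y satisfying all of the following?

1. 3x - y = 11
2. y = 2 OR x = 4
Yes

Take x = 4, y = 1. Substituting into each constraint:
  (1) 3(4) + (-1) = 11 ✓
  (2) x = 4, target 4 ✓ (second branch holds)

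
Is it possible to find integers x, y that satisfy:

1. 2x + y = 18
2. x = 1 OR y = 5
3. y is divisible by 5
No

The full constraint system is jointly infeasible over the integers. Each constraint and what it forces:

  - 2x + y = 18: is a linear equation tying the variables together
  - x = 1 OR y = 5: forces a choice: either x = 1 or y = 5
  - y is divisible by 5: restricts y to multiples of 5

Split on the disjunction (x = 1 OR y = 5):
  • If x = 1: with x = 1, writing y = 5y', every remaining term of the linear equation is divisible by 5, so the left side is ≡ 0 (mod 5); but the right side 16 ≡ 1 (mod 5). No integers can satisfy it.
  • If y = 5: with y = 5, every remaining term of the linear equation is divisible by 2, so the left side is ≡ 0 (mod 2); but the right side 13 ≡ 1 (mod 2). No integers can satisfy it.
Both branches are infeasible, so the system has no integer solution.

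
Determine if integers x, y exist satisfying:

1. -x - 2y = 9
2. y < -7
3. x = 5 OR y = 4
No

The full constraint system is jointly infeasible over the integers. Each constraint and what it forces:

  - -x - 2y = 9: is a linear equation tying the variables together
  - y < -7: bounds one variable relative to a constant
  - x = 5 OR y = 4: forces a choice: either x = 5 or y = 4

Split on the disjunction (x = 5 OR y = 4):
  • If x = 5: the equation forces y = -7, which contradicts the bound y ≤ -8.
  • If y = 4: this contradicts the bound y ≤ -8.
Both branches are infeasible, so the system has no integer solution.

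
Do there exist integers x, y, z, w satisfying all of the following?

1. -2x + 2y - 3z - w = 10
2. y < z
Yes

Take x = -7, y = 1, z = 2, w = 0. Substituting into each constraint:
  (1) -2(-7) + 2(1) - 3(2) + 0 = 10 ✓
  (2) 1 < 2 ✓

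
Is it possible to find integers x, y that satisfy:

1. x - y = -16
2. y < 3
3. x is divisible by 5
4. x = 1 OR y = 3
No

A contradictory subset is {x - y = -16, y < 3, x = 1 OR y = 3}. No integer assignment can satisfy these jointly:

  - x - y = -16: is a linear equation tying the variables together
  - y < 3: bounds one variable relative to a constant
  - x = 1 OR y = 3: forces a choice: either x = 1 or y = 3

Split on the disjunction (x = 1 OR y = 3):
  • If x = 1: the equation forces y = 17, which contradicts the bound y ≤ 2.
  • If y = 3: this contradicts the bound y ≤ 2.
Both branches are infeasible, so the system has no integer solution.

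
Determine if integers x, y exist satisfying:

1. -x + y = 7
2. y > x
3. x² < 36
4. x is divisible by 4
Yes

Take x = 0, y = 7. Substituting into each constraint:
  (1) 0 + 7 = 7 ✓
  (2) 7 > 0 ✓
  (3) x² = (0)² = 0, and 0 < 36 ✓
  (4) 0 = 4 × 0, remainder 0 ✓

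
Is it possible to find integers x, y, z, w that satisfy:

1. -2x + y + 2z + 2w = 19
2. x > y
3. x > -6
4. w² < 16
Yes

Take x = 2, y = 1, z = 11, w = 0. Substituting into each constraint:
  (1) -2(2) + 1 + 2(11) + 2(0) = 19 ✓
  (2) 2 > 1 ✓
  (3) 2 > -6 ✓
  (4) w² = (0)² = 0, and 0 < 16 ✓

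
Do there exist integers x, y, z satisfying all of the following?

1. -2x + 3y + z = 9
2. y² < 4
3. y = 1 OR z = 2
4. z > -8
Yes

Take x = 0, y = 1, z = 6. Substituting into each constraint:
  (1) -2(0) + 3(1) + 6 = 9 ✓
  (2) y² = (1)² = 1, and 1 < 4 ✓
  (3) y = 1, target 1 ✓ (first branch holds)
  (4) 6 > -8 ✓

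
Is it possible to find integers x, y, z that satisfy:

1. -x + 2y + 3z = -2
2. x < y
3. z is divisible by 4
Yes

Take x = -4, y = -3, z = 0. Substituting into each constraint:
  (1) 4 + 2(-3) + 3(0) = -2 ✓
  (2) -4 < -3 ✓
  (3) 0 = 4 × 0, remainder 0 ✓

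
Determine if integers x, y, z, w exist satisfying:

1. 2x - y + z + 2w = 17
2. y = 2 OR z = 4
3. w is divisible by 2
Yes

Take x = 0, y = 2, z = 19, w = 0. Substituting into each constraint:
  (1) 2(0) + (-2) + 19 + 2(0) = 17 ✓
  (2) y = 2, target 2 ✓ (first branch holds)
  (3) 0 = 2 × 0, remainder 0 ✓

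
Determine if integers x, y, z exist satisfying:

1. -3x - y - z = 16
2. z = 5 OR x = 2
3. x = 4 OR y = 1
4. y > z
Yes

Take x = 2, y = 1, z = -23. Substituting into each constraint:
  (1) -3(2) + (-1) + 23 = 16 ✓
  (2) x = 2, target 2 ✓ (second branch holds)
  (3) y = 1, target 1 ✓ (second branch holds)
  (4) 1 > -23 ✓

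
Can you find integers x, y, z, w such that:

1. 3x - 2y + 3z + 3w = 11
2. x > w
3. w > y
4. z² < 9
Yes

Take x = 1, y = -1, z = 2, w = 0. Substituting into each constraint:
  (1) 3(1) - 2(-1) + 3(2) + 3(0) = 11 ✓
  (2) 1 > 0 ✓
  (3) 0 > -1 ✓
  (4) z² = (2)² = 4, and 4 < 9 ✓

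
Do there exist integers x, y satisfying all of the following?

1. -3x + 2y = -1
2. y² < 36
Yes

Take x = 1, y = 1. Substituting into each constraint:
  (1) -3(1) + 2(1) = -1 ✓
  (2) y² = (1)² = 1, and 1 < 36 ✓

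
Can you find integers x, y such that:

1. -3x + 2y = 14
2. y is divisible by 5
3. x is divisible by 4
Yes

Take x = -8, y = -5. Substituting into each constraint:
  (1) -3(-8) + 2(-5) = 14 ✓
  (2) -5 = 5 × -1, remainder 0 ✓
  (3) -8 = 4 × -2, remainder 0 ✓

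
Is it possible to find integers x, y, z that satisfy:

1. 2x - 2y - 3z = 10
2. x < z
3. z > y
Yes

Take x = -1, y = -6, z = 0. Substituting into each constraint:
  (1) 2(-1) - 2(-6) - 3(0) = 10 ✓
  (2) -1 < 0 ✓
  (3) 0 > -6 ✓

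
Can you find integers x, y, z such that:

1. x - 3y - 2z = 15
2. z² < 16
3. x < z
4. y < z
Yes

Take x = 1, y = -6, z = 2. Substituting into each constraint:
  (1) 1 - 3(-6) - 2(2) = 15 ✓
  (2) z² = (2)² = 4, and 4 < 16 ✓
  (3) 1 < 2 ✓
  (4) -6 < 2 ✓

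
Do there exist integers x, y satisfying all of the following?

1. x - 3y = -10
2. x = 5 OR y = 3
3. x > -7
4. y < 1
No

A contradictory subset is {x - 3y = -10, x > -7, y < 1}. No integer assignment can satisfy these jointly:

  - x - 3y = -10: is a linear equation tying the variables together
  - x > -7: bounds one variable relative to a constant
  - y < 1: bounds one variable relative to a constant

Range argument: with x ∈ [-6, ∞], y ∈ [−∞, 0], the left side of the equation is at least -6, but the right side is -10 < -6. No integer solution exists.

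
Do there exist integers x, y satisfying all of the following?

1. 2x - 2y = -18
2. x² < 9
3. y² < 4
No

The full constraint system is jointly infeasible over the integers. Each constraint and what it forces:

  - 2x - 2y = -18: is a linear equation tying the variables together
  - x² < 9: restricts x to |x| ≤ 2
  - y² < 4: restricts y to |y| ≤ 1

Range argument: with x ∈ [-2, 2], y ∈ [-1, 1], the left side of the equation is at least -6, but the right side is -18 < -6. No integer solution exists.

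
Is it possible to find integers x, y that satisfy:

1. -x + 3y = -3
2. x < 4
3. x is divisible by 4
Yes

Take x = 0, y = -1. Substituting into each constraint:
  (1) 0 + 3(-1) = -3 ✓
  (2) 0 < 4 ✓
  (3) 0 = 4 × 0, remainder 0 ✓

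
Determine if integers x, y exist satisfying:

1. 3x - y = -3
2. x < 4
Yes

Take x = 0, y = 3. Substituting into each constraint:
  (1) 3(0) + (-3) = -3 ✓
  (2) 0 < 4 ✓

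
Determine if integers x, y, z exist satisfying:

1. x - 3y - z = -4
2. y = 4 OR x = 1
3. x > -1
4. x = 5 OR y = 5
Yes

Take x = 1, y = 5, z = -10. Substituting into each constraint:
  (1) 1 - 3(5) + 10 = -4 ✓
  (2) x = 1, target 1 ✓ (second branch holds)
  (3) 1 > -1 ✓
  (4) y = 5, target 5 ✓ (second branch holds)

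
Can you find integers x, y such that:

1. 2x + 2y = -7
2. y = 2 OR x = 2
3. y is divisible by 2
No

Even the single constraint (2x + 2y = -7) is infeasible over the integers.

  - 2x + 2y = -7: every term on the left is divisible by 2, so the LHS ≡ 0 (mod 2), but the RHS -7 is not — no integer solution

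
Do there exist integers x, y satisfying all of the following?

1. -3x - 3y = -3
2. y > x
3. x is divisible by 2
Yes

Take x = 0, y = 1. Substituting into each constraint:
  (1) -3(0) - 3(1) = -3 ✓
  (2) 1 > 0 ✓
  (3) 0 = 2 × 0, remainder 0 ✓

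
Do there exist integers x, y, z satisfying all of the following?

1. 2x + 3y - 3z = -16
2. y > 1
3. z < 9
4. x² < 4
Yes

Take x = 1, y = 2, z = 8. Substituting into each constraint:
  (1) 2(1) + 3(2) - 3(8) = -16 ✓
  (2) 2 > 1 ✓
  (3) 8 < 9 ✓
  (4) x² = (1)² = 1, and 1 < 4 ✓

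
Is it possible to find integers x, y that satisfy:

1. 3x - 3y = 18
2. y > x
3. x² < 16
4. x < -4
No

A contradictory subset is {3x - 3y = 18, y > x}. No integer assignment can satisfy these jointly:

  - 3x - 3y = 18: is a linear equation tying the variables together
  - y > x: bounds one variable relative to another variable

From the equation, x − y = 6, i.e. y − x = -6; but y > x requires y − x ≥ 1. Contradiction.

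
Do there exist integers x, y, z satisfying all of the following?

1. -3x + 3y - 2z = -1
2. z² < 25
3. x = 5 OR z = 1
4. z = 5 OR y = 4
Yes

Take x = 5, y = 4, z = -1. Substituting into each constraint:
  (1) -3(5) + 3(4) - 2(-1) = -1 ✓
  (2) z² = (-1)² = 1, and 1 < 25 ✓
  (3) x = 5, target 5 ✓ (first branch holds)
  (4) y = 4, target 4 ✓ (second branch holds)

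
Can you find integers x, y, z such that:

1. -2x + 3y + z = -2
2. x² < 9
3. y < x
Yes

Take x = 1, y = 0, z = 0. Substituting into each constraint:
  (1) -2(1) + 3(0) + 0 = -2 ✓
  (2) x² = (1)² = 1, and 1 < 9 ✓
  (3) 0 < 1 ✓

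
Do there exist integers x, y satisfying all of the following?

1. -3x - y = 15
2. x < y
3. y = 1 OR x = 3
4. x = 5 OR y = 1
No

A contradictory subset is {-3x - y = 15, x < y, x = 5 OR y = 1}. No integer assignment can satisfy these jointly:

  - -3x - y = 15: is a linear equation tying the variables together
  - x < y: bounds one variable relative to another variable
  - x = 5 OR y = 1: forces a choice: either x = 5 or y = 1

Split on the disjunction (x = 5 OR y = 1):
  • If x = 5: the equation forces y = -30, giving (x, y) = (5, -30), which violates y > x.
  • If y = 1: with y = 1, every remaining term of the linear equation is divisible by 3, so the left side is ≡ 0 (mod 3); but the right side 16 ≡ 1 (mod 3). No integers can satisfy it.
Both branches are infeasible, so the system has no integer solution.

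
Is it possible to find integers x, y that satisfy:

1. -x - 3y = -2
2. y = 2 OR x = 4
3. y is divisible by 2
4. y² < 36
Yes

Take x = -4, y = 2. Substituting into each constraint:
  (1) 4 - 3(2) = -2 ✓
  (2) y = 2, target 2 ✓ (first branch holds)
  (3) 2 = 2 × 1, remainder 0 ✓
  (4) y² = (2)² = 4, and 4 < 36 ✓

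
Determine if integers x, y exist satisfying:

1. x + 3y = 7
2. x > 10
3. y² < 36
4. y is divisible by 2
Yes

Take x = 13, y = -2. Substituting into each constraint:
  (1) 13 + 3(-2) = 7 ✓
  (2) 13 > 10 ✓
  (3) y² = (-2)² = 4, and 4 < 36 ✓
  (4) -2 = 2 × -1, remainder 0 ✓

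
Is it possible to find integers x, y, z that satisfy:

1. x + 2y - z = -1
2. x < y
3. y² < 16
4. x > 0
Yes

Take x = 1, y = 2, z = 6. Substituting into each constraint:
  (1) 1 + 2(2) + (-6) = -1 ✓
  (2) 1 < 2 ✓
  (3) y² = (2)² = 4, and 4 < 16 ✓
  (4) 1 > 0 ✓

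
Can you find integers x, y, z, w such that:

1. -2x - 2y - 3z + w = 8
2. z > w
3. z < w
No

A contradictory subset is {z > w, z < w}. No integer assignment can satisfy these jointly:

  - z > w: bounds one variable relative to another variable
  - z < w: bounds one variable relative to another variable

Direct contradiction: z > w and w > z cannot both hold.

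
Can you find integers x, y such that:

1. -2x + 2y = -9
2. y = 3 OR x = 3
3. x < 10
No

Even the single constraint (-2x + 2y = -9) is infeasible over the integers.

  - -2x + 2y = -9: every term on the left is divisible by 2, so the LHS ≡ 0 (mod 2), but the RHS -9 is not — no integer solution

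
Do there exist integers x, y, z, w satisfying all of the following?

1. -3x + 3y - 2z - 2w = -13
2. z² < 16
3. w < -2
Yes

Take x = 7, y = 0, z = 0, w = -4. Substituting into each constraint:
  (1) -3(7) + 3(0) - 2(0) - 2(-4) = -13 ✓
  (2) z² = (0)² = 0, and 0 < 16 ✓
  (3) -4 < -2 ✓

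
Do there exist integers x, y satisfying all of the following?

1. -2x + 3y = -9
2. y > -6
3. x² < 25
Yes

Take x = 0, y = -3. Substituting into each constraint:
  (1) -2(0) + 3(-3) = -9 ✓
  (2) -3 > -6 ✓
  (3) x² = (0)² = 0, and 0 < 25 ✓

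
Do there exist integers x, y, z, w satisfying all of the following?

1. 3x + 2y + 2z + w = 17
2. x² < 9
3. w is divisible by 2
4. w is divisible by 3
Yes

Take x = 1, y = 0, z = 7, w = 0. Substituting into each constraint:
  (1) 3(1) + 2(0) + 2(7) + 0 = 17 ✓
  (2) x² = (1)² = 1, and 1 < 9 ✓
  (3) 0 = 2 × 0, remainder 0 ✓
  (4) 0 = 3 × 0, remainder 0 ✓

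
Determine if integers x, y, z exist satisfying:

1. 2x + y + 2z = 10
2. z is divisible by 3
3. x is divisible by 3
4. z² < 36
Yes

Take x = 0, y = 10, z = 0. Substituting into each constraint:
  (1) 2(0) + 10 + 2(0) = 10 ✓
  (2) 0 = 3 × 0, remainder 0 ✓
  (3) 0 = 3 × 0, remainder 0 ✓
  (4) z² = (0)² = 0, and 0 < 36 ✓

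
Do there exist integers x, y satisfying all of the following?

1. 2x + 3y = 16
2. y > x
Yes

Take x = 2, y = 4. Substituting into each constraint:
  (1) 2(2) + 3(4) = 16 ✓
  (2) 4 > 2 ✓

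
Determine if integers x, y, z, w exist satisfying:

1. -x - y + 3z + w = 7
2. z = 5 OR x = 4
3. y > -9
Yes

Take x = 4, y = 0, z = 6, w = -7. Substituting into each constraint:
  (1) (-4) + 0 + 3(6) + (-7) = 7 ✓
  (2) x = 4, target 4 ✓ (second branch holds)
  (3) 0 > -9 ✓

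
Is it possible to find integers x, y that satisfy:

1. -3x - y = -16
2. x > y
Yes

Take x = 5, y = 1. Substituting into each constraint:
  (1) -3(5) + (-1) = -16 ✓
  (2) 5 > 1 ✓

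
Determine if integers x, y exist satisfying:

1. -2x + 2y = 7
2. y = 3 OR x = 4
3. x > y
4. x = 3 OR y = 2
No

Even the single constraint (-2x + 2y = 7) is infeasible over the integers.

  - -2x + 2y = 7: every term on the left is divisible by 2, so the LHS ≡ 0 (mod 2), but the RHS 7 is not — no integer solution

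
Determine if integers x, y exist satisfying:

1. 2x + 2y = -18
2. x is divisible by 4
Yes

Take x = 0, y = -9. Substituting into each constraint:
  (1) 2(0) + 2(-9) = -18 ✓
  (2) 0 = 4 × 0, remainder 0 ✓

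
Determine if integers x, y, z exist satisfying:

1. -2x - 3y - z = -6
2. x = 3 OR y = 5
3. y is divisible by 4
Yes

Take x = 3, y = 8, z = -24. Substituting into each constraint:
  (1) -2(3) - 3(8) + 24 = -6 ✓
  (2) x = 3, target 3 ✓ (first branch holds)
  (3) 8 = 4 × 2, remainder 0 ✓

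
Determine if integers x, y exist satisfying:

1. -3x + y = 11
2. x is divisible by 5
Yes

Take x = 0, y = 11. Substituting into each constraint:
  (1) -3(0) + 11 = 11 ✓
  (2) 0 = 5 × 0, remainder 0 ✓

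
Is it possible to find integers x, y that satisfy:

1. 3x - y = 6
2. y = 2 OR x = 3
Yes

Take x = 3, y = 3. Substituting into each constraint:
  (1) 3(3) + (-3) = 6 ✓
  (2) x = 3, target 3 ✓ (second branch holds)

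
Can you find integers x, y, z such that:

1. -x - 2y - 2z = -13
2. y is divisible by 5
Yes

Take x = 1, y = 0, z = 6. Substituting into each constraint:
  (1) (-1) - 2(0) - 2(6) = -13 ✓
  (2) 0 = 5 × 0, remainder 0 ✓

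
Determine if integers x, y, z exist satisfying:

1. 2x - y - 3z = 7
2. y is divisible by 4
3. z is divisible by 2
No

The full constraint system is jointly infeasible over the integers. Each constraint and what it forces:

  - 2x - y - 3z = 7: is a linear equation tying the variables together
  - y is divisible by 4: restricts y to multiples of 4
  - z is divisible by 2: restricts z to multiples of 2

Modular obstruction: writing y = 4y' and writing z = 2z', every remaining term of the linear equation is divisible by 2, so the left side is ≡ 0 (mod 2); but the right side 7 ≡ 1 (mod 2). No integers can satisfy it.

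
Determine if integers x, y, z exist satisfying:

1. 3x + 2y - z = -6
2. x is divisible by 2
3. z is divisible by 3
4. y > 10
Yes

Take x = 0, y = 12, z = 30. Substituting into each constraint:
  (1) 3(0) + 2(12) + (-30) = -6 ✓
  (2) 0 = 2 × 0, remainder 0 ✓
  (3) 30 = 3 × 10, remainder 0 ✓
  (4) 12 > 10 ✓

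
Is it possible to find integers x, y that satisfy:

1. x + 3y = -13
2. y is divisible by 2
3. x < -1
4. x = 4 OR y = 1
No

A contradictory subset is {y is divisible by 2, x < -1, x = 4 OR y = 1}. No integer assignment can satisfy these jointly:

  - y is divisible by 2: restricts y to multiples of 2
  - x < -1: bounds one variable relative to a constant
  - x = 4 OR y = 1: forces a choice: either x = 4 or y = 1

Split on the disjunction (x = 4 OR y = 1):
  • If x = 4: this contradicts the bound x ≤ -2.
  • If y = 1: this contradicts the divisibility constraint — 1 is not a multiple of 2.
Both branches are infeasible, so the system has no integer solution.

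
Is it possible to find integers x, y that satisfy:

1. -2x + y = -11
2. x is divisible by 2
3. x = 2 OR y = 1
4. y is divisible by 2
No

A contradictory subset is {-2x + y = -11, y is divisible by 2}. No integer assignment can satisfy these jointly:

  - -2x + y = -11: is a linear equation tying the variables together
  - y is divisible by 2: restricts y to multiples of 2

Modular obstruction: writing y = 2y', every remaining term of the linear equation is divisible by 2, so the left side is ≡ 0 (mod 2); but the right side -11 ≡ 1 (mod 2). No integers can satisfy it.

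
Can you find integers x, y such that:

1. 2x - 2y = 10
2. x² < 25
Yes

Take x = 0, y = -5. Substituting into each constraint:
  (1) 2(0) - 2(-5) = 10 ✓
  (2) x² = (0)² = 0, and 0 < 25 ✓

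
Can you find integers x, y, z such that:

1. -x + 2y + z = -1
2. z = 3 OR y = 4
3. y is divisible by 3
Yes

Take x = 4, y = 0, z = 3. Substituting into each constraint:
  (1) (-4) + 2(0) + 3 = -1 ✓
  (2) z = 3, target 3 ✓ (first branch holds)
  (3) 0 = 3 × 0, remainder 0 ✓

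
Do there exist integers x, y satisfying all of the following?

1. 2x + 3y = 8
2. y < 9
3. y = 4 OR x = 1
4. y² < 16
Yes

Take x = 1, y = 2. Substituting into each constraint:
  (1) 2(1) + 3(2) = 8 ✓
  (2) 2 < 9 ✓
  (3) x = 1, target 1 ✓ (second branch holds)
  (4) y² = (2)² = 4, and 4 < 16 ✓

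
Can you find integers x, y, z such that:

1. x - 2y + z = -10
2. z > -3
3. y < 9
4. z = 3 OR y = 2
Yes

Take x = -13, y = 0, z = 3. Substituting into each constraint:
  (1) (-13) - 2(0) + 3 = -10 ✓
  (2) 3 > -3 ✓
  (3) 0 < 9 ✓
  (4) z = 3, target 3 ✓ (first branch holds)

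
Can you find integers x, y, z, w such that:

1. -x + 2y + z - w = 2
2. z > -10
Yes

Take x = 0, y = 1, z = 0, w = 0. Substituting into each constraint:
  (1) 0 + 2(1) + 0 + 0 = 2 ✓
  (2) 0 > -10 ✓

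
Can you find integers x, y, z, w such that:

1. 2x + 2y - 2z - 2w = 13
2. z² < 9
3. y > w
No

Even the single constraint (2x + 2y - 2z - 2w = 13) is infeasible over the integers.

  - 2x + 2y - 2z - 2w = 13: every term on the left is divisible by 2, so the LHS ≡ 0 (mod 2), but the RHS 13 is not — no integer solution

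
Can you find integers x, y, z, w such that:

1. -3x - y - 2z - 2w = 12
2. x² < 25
Yes

Take x = 0, y = 0, z = 0, w = -6. Substituting into each constraint:
  (1) -3(0) + 0 - 2(0) - 2(-6) = 12 ✓
  (2) x² = (0)² = 0, and 0 < 25 ✓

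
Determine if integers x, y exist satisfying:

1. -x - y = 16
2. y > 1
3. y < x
No

The full constraint system is jointly infeasible over the integers. Each constraint and what it forces:

  - -x - y = 16: is a linear equation tying the variables together
  - y > 1: bounds one variable relative to a constant
  - y < x: bounds one variable relative to another variable

Propagating the comparison: x > y and y ≥ 2 give x ≥ 3. Range argument: with x ∈ [3, ∞], y ∈ [2, ∞], the left side of the equation is at most -5, but the right side is 16 > -5. No integer solution exists.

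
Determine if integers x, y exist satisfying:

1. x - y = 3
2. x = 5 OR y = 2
Yes

Take x = 5, y = 2. Substituting into each constraint:
  (1) 5 + (-2) = 3 ✓
  (2) x = 5, target 5 ✓ (first branch holds)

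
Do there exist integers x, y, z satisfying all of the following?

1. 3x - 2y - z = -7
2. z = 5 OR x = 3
Yes

Take x = 3, y = 0, z = 16. Substituting into each constraint:
  (1) 3(3) - 2(0) + (-16) = -7 ✓
  (2) x = 3, target 3 ✓ (second branch holds)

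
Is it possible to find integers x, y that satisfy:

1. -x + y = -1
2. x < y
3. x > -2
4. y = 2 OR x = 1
No

A contradictory subset is {-x + y = -1, x < y}. No integer assignment can satisfy these jointly:

  - -x + y = -1: is a linear equation tying the variables together
  - x < y: bounds one variable relative to another variable

From the equation, x − y = 1, i.e. y − x = -1; but y > x requires y − x ≥ 1. Contradiction.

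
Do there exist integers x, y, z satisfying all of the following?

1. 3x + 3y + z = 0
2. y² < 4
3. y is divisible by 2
Yes

Take x = 0, y = 0, z = 0. Substituting into each constraint:
  (1) 3(0) + 3(0) + 0 = 0 ✓
  (2) y² = (0)² = 0, and 0 < 4 ✓
  (3) 0 = 2 × 0, remainder 0 ✓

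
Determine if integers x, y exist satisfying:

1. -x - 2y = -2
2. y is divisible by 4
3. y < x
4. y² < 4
Yes

Take x = 2, y = 0. Substituting into each constraint:
  (1) (-2) - 2(0) = -2 ✓
  (2) 0 = 4 × 0, remainder 0 ✓
  (3) 0 < 2 ✓
  (4) y² = (0)² = 0, and 0 < 4 ✓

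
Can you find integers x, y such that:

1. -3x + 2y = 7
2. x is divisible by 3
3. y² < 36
Yes

Take x = -3, y = -1. Substituting into each constraint:
  (1) -3(-3) + 2(-1) = 7 ✓
  (2) -3 = 3 × -1, remainder 0 ✓
  (3) y² = (-1)² = 1, and 1 < 36 ✓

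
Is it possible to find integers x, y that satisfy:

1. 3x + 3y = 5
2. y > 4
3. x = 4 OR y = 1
No

Even the single constraint (3x + 3y = 5) is infeasible over the integers.

  - 3x + 3y = 5: every term on the left is divisible by 3, so the LHS ≡ 0 (mod 3), but the RHS 5 is not — no integer solution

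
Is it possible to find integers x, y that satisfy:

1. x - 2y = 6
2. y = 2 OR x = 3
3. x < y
No

The full constraint system is jointly infeasible over the integers. Each constraint and what it forces:

  - x - 2y = 6: is a linear equation tying the variables together
  - y = 2 OR x = 3: forces a choice: either y = 2 or x = 3
  - x < y: bounds one variable relative to another variable

Split on the disjunction (y = 2 OR x = 3):
  • If y = 2: the equation forces x = 10, giving (y, x) = (2, 10), which violates y > x.
  • If x = 3: with x = 3, every remaining term of the linear equation is divisible by 2, so the left side is ≡ 0 (mod 2); but the right side 3 ≡ 1 (mod 2). No integers can satisfy it.
Both branches are infeasible, so the system has no integer solution.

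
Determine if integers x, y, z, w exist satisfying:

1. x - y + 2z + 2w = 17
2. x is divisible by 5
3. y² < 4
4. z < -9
Yes

Take x = 0, y = 1, z = -10, w = 19. Substituting into each constraint:
  (1) 0 + (-1) + 2(-10) + 2(19) = 17 ✓
  (2) 0 = 5 × 0, remainder 0 ✓
  (3) y² = (1)² = 1, and 1 < 4 ✓
  (4) -10 < -9 ✓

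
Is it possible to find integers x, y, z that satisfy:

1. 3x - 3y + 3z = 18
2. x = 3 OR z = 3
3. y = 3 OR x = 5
Yes

Take x = 5, y = 2, z = 3. Substituting into each constraint:
  (1) 3(5) - 3(2) + 3(3) = 18 ✓
  (2) z = 3, target 3 ✓ (second branch holds)
  (3) x = 5, target 5 ✓ (second branch holds)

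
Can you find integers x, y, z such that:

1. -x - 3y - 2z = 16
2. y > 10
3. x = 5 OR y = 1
Yes

Take x = 5, y = 11, z = -27. Substituting into each constraint:
  (1) (-5) - 3(11) - 2(-27) = 16 ✓
  (2) 11 > 10 ✓
  (3) x = 5, target 5 ✓ (first branch holds)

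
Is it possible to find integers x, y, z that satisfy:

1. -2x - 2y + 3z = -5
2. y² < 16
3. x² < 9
Yes

Take x = 0, y = 1, z = -1. Substituting into each constraint:
  (1) -2(0) - 2(1) + 3(-1) = -5 ✓
  (2) y² = (1)² = 1, and 1 < 16 ✓
  (3) x² = (0)² = 0, and 0 < 9 ✓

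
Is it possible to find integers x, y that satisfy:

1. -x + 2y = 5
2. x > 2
Yes

Take x = 3, y = 4. Substituting into each constraint:
  (1) (-3) + 2(4) = 5 ✓
  (2) 3 > 2 ✓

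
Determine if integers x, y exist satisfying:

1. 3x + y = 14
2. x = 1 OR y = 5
Yes

Take x = 1, y = 11. Substituting into each constraint:
  (1) 3(1) + 11 = 14 ✓
  (2) x = 1, target 1 ✓ (first branch holds)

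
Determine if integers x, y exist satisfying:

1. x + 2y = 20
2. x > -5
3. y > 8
Yes

Take x = 0, y = 10. Substituting into each constraint:
  (1) 0 + 2(10) = 20 ✓
  (2) 0 > -5 ✓
  (3) 10 > 8 ✓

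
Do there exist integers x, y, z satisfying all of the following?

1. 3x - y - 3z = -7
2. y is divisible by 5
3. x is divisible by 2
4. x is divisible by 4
Yes

Take x = 0, y = 10, z = -1. Substituting into each constraint:
  (1) 3(0) + (-10) - 3(-1) = -7 ✓
  (2) 10 = 5 × 2, remainder 0 ✓
  (3) 0 = 2 × 0, remainder 0 ✓
  (4) 0 = 4 × 0, remainder 0 ✓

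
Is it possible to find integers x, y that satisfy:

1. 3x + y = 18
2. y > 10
Yes

Take x = 2, y = 12. Substituting into each constraint:
  (1) 3(2) + 12 = 18 ✓
  (2) 12 > 10 ✓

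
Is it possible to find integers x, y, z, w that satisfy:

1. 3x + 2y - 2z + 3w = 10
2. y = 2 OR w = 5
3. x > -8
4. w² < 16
Yes

Take x = 0, y = 2, z = -3, w = 0. Substituting into each constraint:
  (1) 3(0) + 2(2) - 2(-3) + 3(0) = 10 ✓
  (2) y = 2, target 2 ✓ (first branch holds)
  (3) 0 > -8 ✓
  (4) w² = (0)² = 0, and 0 < 16 ✓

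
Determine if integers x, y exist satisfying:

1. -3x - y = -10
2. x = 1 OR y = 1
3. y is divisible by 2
No

The full constraint system is jointly infeasible over the integers. Each constraint and what it forces:

  - -3x - y = -10: is a linear equation tying the variables together
  - x = 1 OR y = 1: forces a choice: either x = 1 or y = 1
  - y is divisible by 2: restricts y to multiples of 2

Split on the disjunction (x = 1 OR y = 1):
  • If x = 1: with x = 1, writing y = 2y', every remaining term of the linear equation is divisible by 2, so the left side is ≡ 0 (mod 2); but the right side -7 ≡ 1 (mod 2). No integers can satisfy it.
  • If y = 1: this contradicts the divisibility constraint — 1 is not a multiple of 2.
Both branches are infeasible, so the system has no integer solution.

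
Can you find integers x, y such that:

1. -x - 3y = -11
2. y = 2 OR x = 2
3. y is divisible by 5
No

The full constraint system is jointly infeasible over the integers. Each constraint and what it forces:

  - -x - 3y = -11: is a linear equation tying the variables together
  - y = 2 OR x = 2: forces a choice: either y = 2 or x = 2
  - y is divisible by 5: restricts y to multiples of 5

Split on the disjunction (y = 2 OR x = 2):
  • If y = 2: this contradicts the divisibility constraint — 2 is not a multiple of 5.
  • If x = 2: with x = 2, writing y = 5y', every remaining term of the linear equation is divisible by 15, so the left side is ≡ 0 (mod 15); but the right side -9 ≡ 6 (mod 15). No integers can satisfy it.
Both branches are infeasible, so the system has no integer solution.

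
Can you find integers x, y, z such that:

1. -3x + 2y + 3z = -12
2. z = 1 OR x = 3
Yes

Take x = 3, y = -3, z = 1. Substituting into each constraint:
  (1) -3(3) + 2(-3) + 3(1) = -12 ✓
  (2) z = 1, target 1 ✓ (first branch holds)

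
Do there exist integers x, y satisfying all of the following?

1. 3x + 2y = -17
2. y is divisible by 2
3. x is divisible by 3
Yes

Take x = -3, y = -4. Substituting into each constraint:
  (1) 3(-3) + 2(-4) = -17 ✓
  (2) -4 = 2 × -2, remainder 0 ✓
  (3) -3 = 3 × -1, remainder 0 ✓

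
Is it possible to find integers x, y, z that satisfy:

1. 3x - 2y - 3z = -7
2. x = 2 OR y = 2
Yes

Take x = 2, y = -1, z = 5. Substituting into each constraint:
  (1) 3(2) - 2(-1) - 3(5) = -7 ✓
  (2) x = 2, target 2 ✓ (first branch holds)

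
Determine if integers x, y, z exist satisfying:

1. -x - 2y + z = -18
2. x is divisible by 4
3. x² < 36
Yes

Take x = 0, y = 0, z = -18. Substituting into each constraint:
  (1) 0 - 2(0) + (-18) = -18 ✓
  (2) 0 = 4 × 0, remainder 0 ✓
  (3) x² = (0)² = 0, and 0 < 36 ✓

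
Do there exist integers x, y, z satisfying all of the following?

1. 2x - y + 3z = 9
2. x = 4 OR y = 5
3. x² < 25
Yes

Take x = 4, y = 2, z = 1. Substituting into each constraint:
  (1) 2(4) + (-2) + 3(1) = 9 ✓
  (2) x = 4, target 4 ✓ (first branch holds)
  (3) x² = (4)² = 16, and 16 < 25 ✓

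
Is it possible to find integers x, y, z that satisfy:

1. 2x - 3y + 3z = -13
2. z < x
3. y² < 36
Yes

Take x = 1, y = 5, z = 0. Substituting into each constraint:
  (1) 2(1) - 3(5) + 3(0) = -13 ✓
  (2) 0 < 1 ✓
  (3) y² = (5)² = 25, and 25 < 36 ✓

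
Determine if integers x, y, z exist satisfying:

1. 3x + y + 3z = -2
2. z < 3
Yes

Take x = -1, y = 1, z = 0. Substituting into each constraint:
  (1) 3(-1) + 1 + 3(0) = -2 ✓
  (2) 0 < 3 ✓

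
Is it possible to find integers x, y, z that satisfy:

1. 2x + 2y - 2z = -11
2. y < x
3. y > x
No

Even the single constraint (2x + 2y - 2z = -11) is infeasible over the integers.

  - 2x + 2y - 2z = -11: every term on the left is divisible by 2, so the LHS ≡ 0 (mod 2), but the RHS -11 is not — no integer solution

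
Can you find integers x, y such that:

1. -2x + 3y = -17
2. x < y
Yes

Take x = -20, y = -19. Substituting into each constraint:
  (1) -2(-20) + 3(-19) = -17 ✓
  (2) -20 < -19 ✓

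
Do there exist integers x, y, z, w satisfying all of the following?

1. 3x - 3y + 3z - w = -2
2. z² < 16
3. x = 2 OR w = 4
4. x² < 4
No

A contradictory subset is {3x - 3y + 3z - w = -2, x = 2 OR w = 4, x² < 4}. No integer assignment can satisfy these jointly:

  - 3x - 3y + 3z - w = -2: is a linear equation tying the variables together
  - x = 2 OR w = 4: forces a choice: either x = 2 or w = 4
  - x² < 4: restricts x to |x| ≤ 1

Split on the disjunction (x = 2 OR w = 4):
  • If x = 2: this contradicts x² < 4, which requires |x| ≤ 1.
  • If w = 4: with w = 4, every remaining term of the linear equation is divisible by 3, so the left side is ≡ 0 (mod 3); but the right side 2 ≡ 2 (mod 3). No integers can satisfy it.
Both branches are infeasible, so the system has no integer solution.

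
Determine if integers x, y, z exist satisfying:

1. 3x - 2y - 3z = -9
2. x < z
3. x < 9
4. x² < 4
Yes

Take x = -1, y = 3, z = 0. Substituting into each constraint:
  (1) 3(-1) - 2(3) - 3(0) = -9 ✓
  (2) -1 < 0 ✓
  (3) -1 < 9 ✓
  (4) x² = (-1)² = 1, and 1 < 4 ✓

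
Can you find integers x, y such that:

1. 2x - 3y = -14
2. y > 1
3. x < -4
No

The full constraint system is jointly infeasible over the integers. Each constraint and what it forces:

  - 2x - 3y = -14: is a linear equation tying the variables together
  - y > 1: bounds one variable relative to a constant
  - x < -4: bounds one variable relative to a constant

Range argument: with x ∈ [−∞, -5], y ∈ [2, ∞], the left side of the equation is at most -16, but the right side is -14 > -16. No integer solution exists.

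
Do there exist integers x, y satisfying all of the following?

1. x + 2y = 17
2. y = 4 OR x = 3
Yes

Take x = 9, y = 4. Substituting into each constraint:
  (1) 9 + 2(4) = 17 ✓
  (2) y = 4, target 4 ✓ (first branch holds)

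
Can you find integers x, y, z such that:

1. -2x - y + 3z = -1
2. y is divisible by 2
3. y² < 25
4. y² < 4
Yes

Take x = 2, y = 0, z = 1. Substituting into each constraint:
  (1) -2(2) + 0 + 3(1) = -1 ✓
  (2) 0 = 2 × 0, remainder 0 ✓
  (3) y² = (0)² = 0, and 0 < 25 ✓
  (4) y² = (0)² = 0, and 0 < 4 ✓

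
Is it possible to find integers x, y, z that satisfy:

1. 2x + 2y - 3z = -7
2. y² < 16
Yes

Take x = 0, y = -2, z = 1. Substituting into each constraint:
  (1) 2(0) + 2(-2) - 3(1) = -7 ✓
  (2) y² = (-2)² = 4, and 4 < 16 ✓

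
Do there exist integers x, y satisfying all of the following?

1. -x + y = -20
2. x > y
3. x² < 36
Yes

Take x = 0, y = -20. Substituting into each constraint:
  (1) 0 + (-20) = -20 ✓
  (2) 0 > -20 ✓
  (3) x² = (0)² = 0, and 0 < 36 ✓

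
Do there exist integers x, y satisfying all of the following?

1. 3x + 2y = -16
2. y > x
Yes

Take x = -6, y = 1. Substituting into each constraint:
  (1) 3(-6) + 2(1) = -16 ✓
  (2) 1 > -6 ✓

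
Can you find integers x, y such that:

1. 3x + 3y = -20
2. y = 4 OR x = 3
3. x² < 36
No

Even the single constraint (3x + 3y = -20) is infeasible over the integers.

  - 3x + 3y = -20: every term on the left is divisible by 3, so the LHS ≡ 0 (mod 3), but the RHS -20 is not — no integer solution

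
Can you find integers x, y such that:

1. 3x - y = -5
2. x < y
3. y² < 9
Yes

Take x = -2, y = -1. Substituting into each constraint:
  (1) 3(-2) + 1 = -5 ✓
  (2) -2 < -1 ✓
  (3) y² = (-1)² = 1, and 1 < 9 ✓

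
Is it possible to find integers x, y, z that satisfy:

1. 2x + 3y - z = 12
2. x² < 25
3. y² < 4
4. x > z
Yes

Take x = 2, y = 0, z = -8. Substituting into each constraint:
  (1) 2(2) + 3(0) + 8 = 12 ✓
  (2) x² = (2)² = 4, and 4 < 25 ✓
  (3) y² = (0)² = 0, and 0 < 4 ✓
  (4) 2 > -8 ✓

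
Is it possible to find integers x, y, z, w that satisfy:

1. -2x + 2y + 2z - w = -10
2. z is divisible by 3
Yes

Take x = 5, y = 0, z = 0, w = 0. Substituting into each constraint:
  (1) -2(5) + 2(0) + 2(0) + 0 = -10 ✓
  (2) 0 = 3 × 0, remainder 0 ✓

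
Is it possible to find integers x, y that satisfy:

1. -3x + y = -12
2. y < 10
Yes

Take x = 4, y = 0. Substituting into each constraint:
  (1) -3(4) + 0 = -12 ✓
  (2) 0 < 10 ✓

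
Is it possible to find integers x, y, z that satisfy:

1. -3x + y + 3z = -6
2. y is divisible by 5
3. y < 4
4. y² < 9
Yes

Take x = 0, y = 0, z = -2. Substituting into each constraint:
  (1) -3(0) + 0 + 3(-2) = -6 ✓
  (2) 0 = 5 × 0, remainder 0 ✓
  (3) 0 < 4 ✓
  (4) y² = (0)² = 0, and 0 < 9 ✓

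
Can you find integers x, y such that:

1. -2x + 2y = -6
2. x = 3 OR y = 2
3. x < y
No

A contradictory subset is {-2x + 2y = -6, x < y}. No integer assignment can satisfy these jointly:

  - -2x + 2y = -6: is a linear equation tying the variables together
  - x < y: bounds one variable relative to another variable

From the equation, x − y = 3, i.e. y − x = -3; but y > x requires y − x ≥ 1. Contradiction.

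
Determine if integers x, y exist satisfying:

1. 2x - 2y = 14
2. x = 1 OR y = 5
Yes

Take x = 12, y = 5. Substituting into each constraint:
  (1) 2(12) - 2(5) = 14 ✓
  (2) y = 5, target 5 ✓ (second branch holds)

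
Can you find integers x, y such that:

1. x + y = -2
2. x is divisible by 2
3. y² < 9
Yes

Take x = 0, y = -2. Substituting into each constraint:
  (1) 0 + (-2) = -2 ✓
  (2) 0 = 2 × 0, remainder 0 ✓
  (3) y² = (-2)² = 4, and 4 < 9 ✓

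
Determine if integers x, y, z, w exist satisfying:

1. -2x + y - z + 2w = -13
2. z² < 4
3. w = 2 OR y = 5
Yes

Take x = 12, y = 6, z = -1, w = 2. Substituting into each constraint:
  (1) -2(12) + 6 + 1 + 2(2) = -13 ✓
  (2) z² = (-1)² = 1, and 1 < 4 ✓
  (3) w = 2, target 2 ✓ (first branch holds)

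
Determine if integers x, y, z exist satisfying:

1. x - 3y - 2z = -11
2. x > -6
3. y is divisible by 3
Yes

Take x = -5, y = 0, z = 3. Substituting into each constraint:
  (1) (-5) - 3(0) - 2(3) = -11 ✓
  (2) -5 > -6 ✓
  (3) 0 = 3 × 0, remainder 0 ✓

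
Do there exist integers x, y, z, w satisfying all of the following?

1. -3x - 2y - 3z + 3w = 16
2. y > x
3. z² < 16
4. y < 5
Yes

Take x = 0, y = 1, z = 0, w = 6. Substituting into each constraint:
  (1) -3(0) - 2(1) - 3(0) + 3(6) = 16 ✓
  (2) 1 > 0 ✓
  (3) z² = (0)² = 0, and 0 < 16 ✓
  (4) 1 < 5 ✓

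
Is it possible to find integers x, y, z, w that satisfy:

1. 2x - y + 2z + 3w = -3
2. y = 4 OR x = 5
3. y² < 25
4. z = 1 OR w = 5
Yes

Take x = -2, y = 4, z = 1, w = 1. Substituting into each constraint:
  (1) 2(-2) + (-4) + 2(1) + 3(1) = -3 ✓
  (2) y = 4, target 4 ✓ (first branch holds)
  (3) y² = (4)² = 16, and 16 < 25 ✓
  (4) z = 1, target 1 ✓ (first branch holds)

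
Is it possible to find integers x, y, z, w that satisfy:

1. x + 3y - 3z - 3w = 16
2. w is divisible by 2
Yes

Take x = 1, y = 5, z = 0, w = 0. Substituting into each constraint:
  (1) 1 + 3(5) - 3(0) - 3(0) = 16 ✓
  (2) 0 = 2 × 0, remainder 0 ✓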